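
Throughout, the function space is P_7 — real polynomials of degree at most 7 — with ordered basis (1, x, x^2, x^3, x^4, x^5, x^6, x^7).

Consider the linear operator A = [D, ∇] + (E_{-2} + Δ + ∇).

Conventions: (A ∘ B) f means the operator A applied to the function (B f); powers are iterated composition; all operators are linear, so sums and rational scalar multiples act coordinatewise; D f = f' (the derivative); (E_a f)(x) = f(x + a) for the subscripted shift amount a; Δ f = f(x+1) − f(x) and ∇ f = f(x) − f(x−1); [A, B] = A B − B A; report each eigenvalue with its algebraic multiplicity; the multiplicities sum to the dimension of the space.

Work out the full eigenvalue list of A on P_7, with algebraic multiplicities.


λ = 1 (multiplicity 8)

image of 1: 1
image of x: x
image of x^2: x^2 + 4
image of x^3: x^3 + 12x - 6
image of x^4: x^4 + 24x^2 - 24x + 16
image of x^5: x^5 + 40x^3 - 60x^2 + 80x - 30
image of x^6: x^6 + 60x^4 - 120x^3 + 240x^2 - 180x + 64
image of x^7: x^7 + 84x^5 - 210x^4 + 560x^3 - 630x^2 + 448x - 126
the matrix is upper triangular; its diagonal is (1, 1, 1, 1, 1, 1, 1, 1)
for a triangular matrix the eigenvalues are the diagonal entries, with algebraic multiplicity their repetition count


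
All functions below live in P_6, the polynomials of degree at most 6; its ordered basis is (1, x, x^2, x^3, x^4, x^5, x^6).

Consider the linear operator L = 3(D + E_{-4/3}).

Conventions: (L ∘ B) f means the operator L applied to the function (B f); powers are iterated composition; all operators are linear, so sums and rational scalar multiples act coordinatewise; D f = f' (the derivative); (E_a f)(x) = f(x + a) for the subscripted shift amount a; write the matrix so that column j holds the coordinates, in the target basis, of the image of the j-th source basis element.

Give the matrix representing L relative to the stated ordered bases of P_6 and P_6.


the matrix is [[3, -1, 16/3, -64/9, 256/27, -1024/81, 4096/243]; [0, 3, -2, 16, -256/9, 1280/27, -2048/27]; [0, 0, 3, -3, 32, -640/9, 1280/9]; [0, 0, 0, 3, -4, 160/3, -1280/9]; [0, 0, 0, 0, 3, -5, 80]; [0, 0, 0, 0, 0, 3, -6]; [0, 0, 0, 0, 0, 0, 3]] (rows listed top to bottom)

image of 1: 3
image of x: 3x - 1
image of x^2: 3x^2 - 2x + 16/3
image of x^3: 3x^3 - 3x^2 + 16x - 64/9
image of x^4: 3x^4 - 4x^3 + 32x^2 - (256/9)x + 256/27
image of x^5: 3x^5 - 5x^4 + (160/3)x^3 - (640/9)x^2 + (1280/27)x - 1024/81
image of x^6: 3x^6 - 6x^5 + 80x^4 - (1280/9)x^3 + (1280/9)x^2 - (2048/27)x + 4096/243
each image's coordinates form column j of the matrix


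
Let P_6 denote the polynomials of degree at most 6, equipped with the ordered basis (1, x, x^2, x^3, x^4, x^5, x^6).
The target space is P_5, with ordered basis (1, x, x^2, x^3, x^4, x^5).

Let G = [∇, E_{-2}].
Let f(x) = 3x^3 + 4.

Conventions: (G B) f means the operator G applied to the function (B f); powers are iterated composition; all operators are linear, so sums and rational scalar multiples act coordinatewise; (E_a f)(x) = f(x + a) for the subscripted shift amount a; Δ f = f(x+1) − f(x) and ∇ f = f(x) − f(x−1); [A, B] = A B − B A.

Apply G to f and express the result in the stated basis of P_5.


g(x) = 0

E_{-2} f = 3x^3 - 18x^2 + 36x - 20
∇ E_{-2} f = 9x^2 - 45x + 57
∇ f = 9x^2 - 9x + 3
E_{-2} ∇ f = 9x^2 - 45x + 57
[∇, E_{-2}] f = 0


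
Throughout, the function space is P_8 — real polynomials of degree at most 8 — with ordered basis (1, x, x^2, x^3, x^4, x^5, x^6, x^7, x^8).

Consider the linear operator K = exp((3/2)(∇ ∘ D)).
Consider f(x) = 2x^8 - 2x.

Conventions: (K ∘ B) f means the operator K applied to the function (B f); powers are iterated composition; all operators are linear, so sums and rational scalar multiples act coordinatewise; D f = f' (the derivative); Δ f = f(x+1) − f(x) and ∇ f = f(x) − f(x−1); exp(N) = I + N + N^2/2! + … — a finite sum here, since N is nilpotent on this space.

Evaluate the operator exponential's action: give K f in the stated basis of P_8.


the image equals g(x) = 2x^8 + 168x^6 - 504x^5 + 4620x^4 - 15960x^3 + 49644x^2 - 90890x + 81546

order-1 term: 168x^6 - 504x^5 + 840x^4 - 840x^3 + 504x^2 - 168x + 24
order-2 term: 3780x^4 - 15120x^3 + 26460x^2 - 22680x + 7812
order-3 term: 22680x^2 - 68040x + 56700
order-4 term: 17010
the series for exp((3/2)(∇ ∘ D)) f terminates at order 4
exp((3/2)(∇ ∘ D)) f = 2x^8 + 168x^6 - 504x^5 + 4620x^4 - 15960x^3 + 49644x^2 - 90890x + 81546


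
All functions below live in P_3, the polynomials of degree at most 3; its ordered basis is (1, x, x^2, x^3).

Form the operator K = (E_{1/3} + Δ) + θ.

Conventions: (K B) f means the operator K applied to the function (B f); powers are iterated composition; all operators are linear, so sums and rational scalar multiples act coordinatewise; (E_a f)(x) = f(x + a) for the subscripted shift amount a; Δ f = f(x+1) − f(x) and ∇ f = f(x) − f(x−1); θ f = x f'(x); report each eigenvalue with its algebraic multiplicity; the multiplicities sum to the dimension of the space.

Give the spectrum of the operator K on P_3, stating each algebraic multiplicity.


image of 1: 1
image of x: 2x + 4/3
image of x^2: 3x^2 + (8/3)x + 10/9
image of x^3: 4x^3 + 4x^2 + (10/3)x + 28/27
the matrix is upper triangular; its diagonal is (1, 2, 3, 4)
for a triangular matrix the eigenvalues are the diagonal entries, with algebraic multiplicity their repetition count

λ = 1 (multiplicity 1), λ = 2 (multiplicity 1), λ = 3 (multiplicity 1), λ = 4 (multiplicity 1)


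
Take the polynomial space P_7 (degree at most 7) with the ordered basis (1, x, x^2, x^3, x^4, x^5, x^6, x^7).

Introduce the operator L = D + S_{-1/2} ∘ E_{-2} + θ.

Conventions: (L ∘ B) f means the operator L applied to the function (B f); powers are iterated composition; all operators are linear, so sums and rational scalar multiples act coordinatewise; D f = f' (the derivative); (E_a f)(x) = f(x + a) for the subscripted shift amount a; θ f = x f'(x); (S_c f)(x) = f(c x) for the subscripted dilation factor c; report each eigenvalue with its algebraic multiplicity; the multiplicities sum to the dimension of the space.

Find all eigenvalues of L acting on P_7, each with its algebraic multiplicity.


λ = 1/2 (multiplicity 1), λ = 1 (multiplicity 1), λ = 9/4 (multiplicity 1), λ = 23/8 (multiplicity 1), λ = 65/16 (multiplicity 1), λ = 159/32 (multiplicity 1), λ = 385/64 (multiplicity 1), λ = 895/128 (multiplicity 1)

image of 1: 1
image of x: (1/2)x - 1
image of x^2: (9/4)x^2 + 4x + 4
image of x^3: (23/8)x^3 + (3/2)x^2 - 6x - 8
image of x^4: (65/16)x^4 + 5x^3 + 6x^2 + 16x + 16
image of x^5: (159/32)x^5 + (35/8)x^4 - 5x^3 - 20x^2 - 40x - 32
image of x^6: (385/64)x^6 + (51/8)x^5 + (15/4)x^4 + 20x^3 + 60x^2 + 96x + 64
image of x^7: (895/128)x^7 + (217/32)x^6 - (21/8)x^5 - (35/2)x^4 - 70x^3 - 168x^2 - 224x - 128
the matrix is upper triangular; its diagonal is (1, 1/2, 9/4, 23/8, 65/16, 159/32, 385/64, 895/128)
for a triangular matrix the eigenvalues are the diagonal entries, with algebraic multiplicity their repetition count


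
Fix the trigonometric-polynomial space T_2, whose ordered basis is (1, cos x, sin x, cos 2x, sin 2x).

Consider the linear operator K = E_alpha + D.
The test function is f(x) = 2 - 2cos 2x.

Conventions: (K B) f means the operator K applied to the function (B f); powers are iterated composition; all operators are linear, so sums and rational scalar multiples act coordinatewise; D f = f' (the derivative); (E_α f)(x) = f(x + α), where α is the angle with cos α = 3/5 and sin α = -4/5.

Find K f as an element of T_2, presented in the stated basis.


E_alpha f = 2 + (14/25)cos 2x - (48/25)sin 2x
D f = 4sin 2x
(E_alpha + D) f = 2 + (14/25)cos 2x + (52/25)sin 2x

g(x) = 2 + (14/25)cos 2x + (52/25)sin 2x


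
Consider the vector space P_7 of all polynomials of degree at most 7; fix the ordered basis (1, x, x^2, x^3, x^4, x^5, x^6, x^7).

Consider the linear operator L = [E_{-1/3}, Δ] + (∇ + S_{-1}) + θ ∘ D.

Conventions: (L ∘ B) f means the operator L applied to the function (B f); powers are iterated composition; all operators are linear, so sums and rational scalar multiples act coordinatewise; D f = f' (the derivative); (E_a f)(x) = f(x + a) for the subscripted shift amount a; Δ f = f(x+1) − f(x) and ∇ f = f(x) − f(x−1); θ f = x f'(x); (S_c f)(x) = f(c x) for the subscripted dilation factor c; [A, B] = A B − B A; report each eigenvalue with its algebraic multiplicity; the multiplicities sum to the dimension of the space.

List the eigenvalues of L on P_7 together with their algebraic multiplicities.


λ = -1 (multiplicity 4), λ = 1 (multiplicity 4)

image of 1: 1
image of x: -x + 1
image of x^2: x^2 + 4x - 1
image of x^3: -x^3 + 9x^2 - 3x + 1
image of x^4: x^4 + 16x^3 - 6x^2 + 4x - 1
image of x^5: -x^5 + 25x^4 - 10x^3 + 10x^2 - 5x + 1
image of x^6: x^6 + 36x^5 - 15x^4 + 20x^3 - 15x^2 + 6x - 1
image of x^7: -x^7 + 49x^6 - 21x^5 + 35x^4 - 35x^3 + 21x^2 - 7x + 1
the matrix is upper triangular; its diagonal is (1, -1, 1, -1, 1, -1, 1, -1)
for a triangular matrix the eigenvalues are the diagonal entries, with algebraic multiplicity their repetition count


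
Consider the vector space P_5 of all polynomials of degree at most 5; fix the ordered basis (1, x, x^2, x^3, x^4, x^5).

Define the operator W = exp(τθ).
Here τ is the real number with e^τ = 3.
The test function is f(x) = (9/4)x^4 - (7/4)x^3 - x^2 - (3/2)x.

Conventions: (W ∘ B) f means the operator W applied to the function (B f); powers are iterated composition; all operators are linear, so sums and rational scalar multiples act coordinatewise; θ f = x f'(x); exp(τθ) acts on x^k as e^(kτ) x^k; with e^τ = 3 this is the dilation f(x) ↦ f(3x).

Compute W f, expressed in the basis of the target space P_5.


exp(τθ) x^k = e^(kτ) x^k; with e^τ = 3 this sends x^k to 3^k x^k
x ↦ 3 x
x^2 ↦ 9 x^2
x^3 ↦ 27 x^3
x^4 ↦ 81 x^4
applying this coordinatewise to f: exp(τθ) f = (729/4)x^4 - (189/4)x^3 - 9x^2 - (9/2)x

g(x) = (729/4)x^4 - (189/4)x^3 - 9x^2 - (9/2)x


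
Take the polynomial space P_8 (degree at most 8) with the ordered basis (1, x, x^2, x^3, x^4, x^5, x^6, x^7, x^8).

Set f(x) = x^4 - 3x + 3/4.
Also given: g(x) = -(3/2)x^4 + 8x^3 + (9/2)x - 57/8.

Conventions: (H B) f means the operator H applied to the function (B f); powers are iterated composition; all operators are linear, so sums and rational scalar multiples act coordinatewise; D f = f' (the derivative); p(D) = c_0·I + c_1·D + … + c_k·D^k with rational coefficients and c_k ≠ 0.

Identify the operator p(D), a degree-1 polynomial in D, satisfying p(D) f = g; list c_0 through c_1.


p(D) = -(3/2)·I + 2·D, i.e. c_0 = -3/2, c_1 = 2

D^0 f = x^4 - 3x + 3/4
D^1 f = 4x^3 - 3
matching coefficients of g against c_0 f + c_1 Df + … from the top degree down determines the c_i
solution: c_0 = -3/2, c_1 = 2


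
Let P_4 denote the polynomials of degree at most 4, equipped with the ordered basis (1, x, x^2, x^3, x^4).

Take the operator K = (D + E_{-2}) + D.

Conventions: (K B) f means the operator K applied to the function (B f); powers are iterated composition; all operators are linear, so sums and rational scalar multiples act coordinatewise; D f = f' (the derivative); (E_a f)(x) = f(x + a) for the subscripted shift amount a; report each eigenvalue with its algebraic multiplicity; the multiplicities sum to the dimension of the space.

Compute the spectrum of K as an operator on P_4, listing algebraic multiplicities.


λ = 1 (multiplicity 5)

image of 1: 1
image of x: x
image of x^2: x^2 + 4
image of x^3: x^3 + 12x - 8
image of x^4: x^4 + 24x^2 - 32x + 16
the matrix is upper triangular; its diagonal is (1, 1, 1, 1, 1)
for a triangular matrix the eigenvalues are the diagonal entries, with algebraic multiplicity their repetition count


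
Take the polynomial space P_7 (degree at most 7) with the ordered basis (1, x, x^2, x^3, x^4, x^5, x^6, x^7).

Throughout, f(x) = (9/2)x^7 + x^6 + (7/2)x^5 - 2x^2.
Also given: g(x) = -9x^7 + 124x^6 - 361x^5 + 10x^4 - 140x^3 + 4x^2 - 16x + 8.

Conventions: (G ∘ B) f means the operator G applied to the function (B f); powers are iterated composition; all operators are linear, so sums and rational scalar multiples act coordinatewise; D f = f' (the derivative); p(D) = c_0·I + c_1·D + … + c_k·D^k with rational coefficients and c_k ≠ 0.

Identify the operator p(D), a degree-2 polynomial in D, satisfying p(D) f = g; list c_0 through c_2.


D^0 f = (9/2)x^7 + x^6 + (7/2)x^5 - 2x^2
D^1 f = (63/2)x^6 + 6x^5 + (35/2)x^4 - 4x
D^2 f = 189x^5 + 30x^4 + 70x^3 - 4
matching coefficients of g against c_0 f + c_1 Df + … from the top degree down determines the c_i
solution: c_0 = -2, c_1 = 4, c_2 = -2

p(D) = -2·I + 4·D − 2·D^2, i.e. c_0 = -2, c_1 = 4, c_2 = -2


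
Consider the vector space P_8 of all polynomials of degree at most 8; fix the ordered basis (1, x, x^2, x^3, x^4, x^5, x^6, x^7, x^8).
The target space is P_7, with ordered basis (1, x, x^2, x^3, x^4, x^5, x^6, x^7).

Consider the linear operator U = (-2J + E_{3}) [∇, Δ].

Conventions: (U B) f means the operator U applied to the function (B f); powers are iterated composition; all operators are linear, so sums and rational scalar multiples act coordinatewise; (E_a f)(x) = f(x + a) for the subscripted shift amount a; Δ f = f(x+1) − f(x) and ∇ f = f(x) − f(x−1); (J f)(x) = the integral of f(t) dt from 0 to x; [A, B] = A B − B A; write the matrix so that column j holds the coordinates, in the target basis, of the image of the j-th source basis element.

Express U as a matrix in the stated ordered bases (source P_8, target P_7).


the matrix is [[0, 0, 0, 0, 0, 0, 0, 0, 0]; [0, 0, 0, 0, 0, 0, 0, 0, 0]; [0, 0, 0, 0, 0, 0, 0, 0, 0]; [0, 0, 0, 0, 0, 0, 0, 0, 0]; [0, 0, 0, 0, 0, 0, 0, 0, 0]; [0, 0, 0, 0, 0, 0, 0, 0, 0]; [0, 0, 0, 0, 0, 0, 0, 0, 0]; [0, 0, 0, 0, 0, 0, 0, 0, 0]] (rows listed top to bottom)

image of 1: 0
image of x: 0
image of x^2: 0
image of x^3: 0
image of x^4: 0
image of x^5: 0
image of x^6: 0
image of x^7: 0
image of x^8: 0
each image's coordinates form column j of the matrix


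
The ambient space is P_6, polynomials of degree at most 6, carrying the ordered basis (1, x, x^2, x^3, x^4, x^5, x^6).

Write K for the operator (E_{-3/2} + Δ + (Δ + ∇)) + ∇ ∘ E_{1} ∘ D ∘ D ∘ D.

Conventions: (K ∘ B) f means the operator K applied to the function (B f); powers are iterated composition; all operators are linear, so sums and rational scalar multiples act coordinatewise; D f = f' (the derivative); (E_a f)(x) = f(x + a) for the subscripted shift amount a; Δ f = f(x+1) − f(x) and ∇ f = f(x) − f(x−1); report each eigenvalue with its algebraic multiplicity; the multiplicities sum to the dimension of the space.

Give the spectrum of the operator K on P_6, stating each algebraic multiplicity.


image of 1: 1
image of x: x + 3/2
image of x^2: x^2 + 3x + 13/4
image of x^3: x^3 + (9/2)x^2 + (39/4)x - 3/8
image of x^4: x^4 + 6x^3 + (39/2)x^2 - (3/2)x + 481/16
image of x^5: x^5 + (15/2)x^4 + (65/2)x^3 - (15/4)x^2 + (2405/16)x + 1773/32
image of x^6: x^6 + 9x^5 + (195/4)x^4 - (15/2)x^3 + (7215/16)x^2 + (5319/16)x + 8473/64
the matrix is upper triangular; its diagonal is (1, 1, 1, 1, 1, 1, 1)
for a triangular matrix the eigenvalues are the diagonal entries, with algebraic multiplicity their repetition count

λ = 1 (multiplicity 7)


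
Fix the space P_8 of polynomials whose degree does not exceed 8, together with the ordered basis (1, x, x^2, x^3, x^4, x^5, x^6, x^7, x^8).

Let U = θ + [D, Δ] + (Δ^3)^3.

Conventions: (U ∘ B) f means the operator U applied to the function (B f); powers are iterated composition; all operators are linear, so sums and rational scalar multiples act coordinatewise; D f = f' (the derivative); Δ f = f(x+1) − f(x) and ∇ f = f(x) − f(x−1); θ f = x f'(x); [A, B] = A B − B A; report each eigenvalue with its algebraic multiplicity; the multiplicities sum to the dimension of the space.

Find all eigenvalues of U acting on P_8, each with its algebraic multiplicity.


image of 1: 0
image of x: x
image of x^2: 2x^2
image of x^3: 3x^3
image of x^4: 4x^4
image of x^5: 5x^5
image of x^6: 6x^6
image of x^7: 7x^7
image of x^8: 8x^8
the matrix is upper triangular; its diagonal is (0, 1, 2, 3, 4, 5, 6, 7, 8)
for a triangular matrix the eigenvalues are the diagonal entries, with algebraic multiplicity their repetition count

λ = 0 (multiplicity 1), λ = 1 (multiplicity 1), λ = 2 (multiplicity 1), λ = 3 (multiplicity 1), λ = 4 (multiplicity 1), λ = 5 (multiplicity 1), λ = 6 (multiplicity 1), λ = 7 (multiplicity 1), λ = 8 (multiplicity 1)


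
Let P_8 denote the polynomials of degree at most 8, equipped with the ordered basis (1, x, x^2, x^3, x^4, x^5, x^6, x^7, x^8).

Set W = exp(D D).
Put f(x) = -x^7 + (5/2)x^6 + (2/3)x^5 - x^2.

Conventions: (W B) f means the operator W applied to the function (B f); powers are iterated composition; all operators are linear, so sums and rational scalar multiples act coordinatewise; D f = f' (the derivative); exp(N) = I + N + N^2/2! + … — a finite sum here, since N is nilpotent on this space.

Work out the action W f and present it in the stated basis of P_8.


order-1 term: -42x^5 + 75x^4 + (40/3)x^3 - 2
order-2 term: -420x^3 + 450x^2 + 40x
order-3 term: -840x + 300
the series for exp(D D) f terminates at order 3
exp(D D) f = -x^7 + (5/2)x^6 - (124/3)x^5 + 75x^4 - (1220/3)x^3 + 449x^2 - 800x + 298

g(x) = -x^7 + (5/2)x^6 - (124/3)x^5 + 75x^4 - (1220/3)x^3 + 449x^2 - 800x + 298


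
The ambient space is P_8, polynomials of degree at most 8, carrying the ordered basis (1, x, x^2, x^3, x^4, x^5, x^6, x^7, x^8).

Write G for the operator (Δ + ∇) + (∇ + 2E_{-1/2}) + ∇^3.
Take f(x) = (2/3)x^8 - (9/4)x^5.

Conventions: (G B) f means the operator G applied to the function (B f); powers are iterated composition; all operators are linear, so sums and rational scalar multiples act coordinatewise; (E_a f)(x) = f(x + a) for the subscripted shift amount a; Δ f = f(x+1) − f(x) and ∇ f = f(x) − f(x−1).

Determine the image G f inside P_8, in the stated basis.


Δ f = (16/3)x^7 + (56/3)x^6 + (112/3)x^5 + (425/12)x^4 + (89/6)x^3 - (23/6)x^2 - (71/12)x - 19/12
∇ f = (16/3)x^7 - (56/3)x^6 + (112/3)x^5 - (695/12)x^4 + (359/6)x^3 - (247/6)x^2 + (199/12)x - 35/12
(Δ + ∇) f = (32/3)x^7 + (224/3)x^5 - (45/2)x^4 + (224/3)x^3 - 45x^2 + (32/3)x - 9/2
∇ f = (16/3)x^7 - (56/3)x^6 + (112/3)x^5 - (695/12)x^4 + (359/6)x^3 - (247/6)x^2 + (199/12)x - 35/12
E_{-1/2} f = (2/3)x^8 - (8/3)x^7 + (14/3)x^6 - (83/12)x^5 + (205/24)x^4 - (163/24)x^3 + (149/48)x^2 - (143/192)x + 7/96
(2E_{-1/2}) f = (4/3)x^8 - (16/3)x^7 + (28/3)x^6 - (83/6)x^5 + (205/12)x^4 - (163/12)x^3 + (149/24)x^2 - (143/96)x + 7/48
(∇ + 2E_{-1/2}) f = (4/3)x^8 - (28/3)x^6 + (47/2)x^5 - (245/6)x^4 + (185/4)x^3 - (839/24)x^2 + (483/32)x - 133/48
∇ f = (16/3)x^7 - (56/3)x^6 + (112/3)x^5 - (695/12)x^4 + (359/6)x^3 - (247/6)x^2 + (199/12)x - 35/12
∇ ∇ f = (112/3)x^6 - 224x^5 + (1960/3)x^4 - 1165x^3 + (3877/3)x^2 - (1659/2)x + 1421/6
∇ ∇ ∇ f = 224x^5 - 1680x^4 + 5600x^3 - 10215x^2 + 10037x - 8403/2
((Δ + ∇) + (∇ + 2E_{-1/2}) + ∇^3) f = (4/3)x^8 + (32/3)x^7 - (28/3)x^6 + (1933/6)x^5 - (5230/3)x^4 + (68651/12)x^3 - (247079/24)x^2 + (966025/96)x - 202021/48

the image equals g(x) = (4/3)x^8 + (32/3)x^7 - (28/3)x^6 + (1933/6)x^5 - (5230/3)x^4 + (68651/12)x^3 - (247079/24)x^2 + (966025/96)x - 202021/48


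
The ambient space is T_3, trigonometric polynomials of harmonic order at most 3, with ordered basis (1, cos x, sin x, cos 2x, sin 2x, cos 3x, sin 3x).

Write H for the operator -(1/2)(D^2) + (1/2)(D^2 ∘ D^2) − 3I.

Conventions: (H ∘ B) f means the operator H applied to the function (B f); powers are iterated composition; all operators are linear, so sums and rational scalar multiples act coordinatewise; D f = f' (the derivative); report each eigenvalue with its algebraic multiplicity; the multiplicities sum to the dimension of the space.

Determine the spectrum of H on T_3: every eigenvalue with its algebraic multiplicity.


image of 1: -3
image of cos x: -2cos x
image of sin x: -2sin x
image of cos 2x: 7cos 2x
image of sin 2x: 7sin 2x
image of cos 3x: 42cos 3x
image of sin 3x: 42sin 3x
the matrix is diagonal; its diagonal is (-3, -2, -2, 7, 7, 42, 42)
for a triangular matrix the eigenvalues are the diagonal entries, with algebraic multiplicity their repetition count

λ = -3 (multiplicity 1), λ = -2 (multiplicity 2), λ = 7 (multiplicity 2), λ = 42 (multiplicity 2)


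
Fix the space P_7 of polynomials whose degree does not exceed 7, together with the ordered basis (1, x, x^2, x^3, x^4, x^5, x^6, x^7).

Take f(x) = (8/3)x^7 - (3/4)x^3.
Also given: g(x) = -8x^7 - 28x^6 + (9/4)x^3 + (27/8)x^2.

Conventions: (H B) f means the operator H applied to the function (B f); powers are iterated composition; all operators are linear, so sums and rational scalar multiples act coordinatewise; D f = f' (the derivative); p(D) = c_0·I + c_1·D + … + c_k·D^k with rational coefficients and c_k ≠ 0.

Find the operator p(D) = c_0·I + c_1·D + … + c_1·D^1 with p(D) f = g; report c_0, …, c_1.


D^0 f = (8/3)x^7 - (3/4)x^3
D^1 f = (56/3)x^6 - (9/4)x^2
matching coefficients of g against c_0 f + c_1 Df + … from the top degree down determines the c_i
solution: c_0 = -3, c_1 = -3/2

c_0 = -3, c_1 = -3/2


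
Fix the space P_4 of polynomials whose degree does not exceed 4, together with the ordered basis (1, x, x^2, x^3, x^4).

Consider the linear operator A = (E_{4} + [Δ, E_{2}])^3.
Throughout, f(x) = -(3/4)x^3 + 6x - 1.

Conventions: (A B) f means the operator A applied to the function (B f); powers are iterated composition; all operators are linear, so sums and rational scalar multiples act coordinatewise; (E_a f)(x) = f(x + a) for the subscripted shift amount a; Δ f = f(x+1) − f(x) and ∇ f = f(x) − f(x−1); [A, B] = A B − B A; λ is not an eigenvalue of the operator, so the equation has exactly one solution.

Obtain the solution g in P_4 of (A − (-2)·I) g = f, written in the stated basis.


write g with unknown coordinates in the stated basis and equate coefficients in (A − (-2)·I) g = f
solving from the highest basis element down gives g = -(1/4)x^3 + 3x^2 + 14x - 169/3
check: A g = -(1/4)x^3 - 6x^2 - 22x + 335/3
so A g − (-2)·g = -(3/4)x^3 + 6x - 1 = f ✓

the image equals g(x) = -(1/4)x^3 + 3x^2 + 14x - 169/3


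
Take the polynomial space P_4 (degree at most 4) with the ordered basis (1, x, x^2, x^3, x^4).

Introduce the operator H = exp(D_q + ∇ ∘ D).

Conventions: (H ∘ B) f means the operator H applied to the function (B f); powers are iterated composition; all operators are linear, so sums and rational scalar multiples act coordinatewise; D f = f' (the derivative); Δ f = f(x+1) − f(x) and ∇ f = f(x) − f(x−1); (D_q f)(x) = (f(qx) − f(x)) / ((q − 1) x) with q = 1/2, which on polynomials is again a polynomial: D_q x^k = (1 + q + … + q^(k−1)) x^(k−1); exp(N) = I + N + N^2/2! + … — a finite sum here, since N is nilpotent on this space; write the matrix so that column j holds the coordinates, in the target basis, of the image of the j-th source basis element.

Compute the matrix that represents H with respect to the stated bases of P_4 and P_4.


image of 1: 1
image of x: x + 1
image of x^2: x^2 + (3/2)x + 11/4
image of x^3: x^3 + (7/4)x^2 + (117/16)x + 35/16
image of x^4: x^4 + (15/8)x^3 + (873/64)x^2 + (441/128)x + 6841/512
each image's coordinates form column j of the matrix

the matrix is [[1, 1, 11/4, 35/16, 6841/512]; [0, 1, 3/2, 117/16, 441/128]; [0, 0, 1, 7/4, 873/64]; [0, 0, 0, 1, 15/8]; [0, 0, 0, 0, 1]] (rows listed top to bottom)


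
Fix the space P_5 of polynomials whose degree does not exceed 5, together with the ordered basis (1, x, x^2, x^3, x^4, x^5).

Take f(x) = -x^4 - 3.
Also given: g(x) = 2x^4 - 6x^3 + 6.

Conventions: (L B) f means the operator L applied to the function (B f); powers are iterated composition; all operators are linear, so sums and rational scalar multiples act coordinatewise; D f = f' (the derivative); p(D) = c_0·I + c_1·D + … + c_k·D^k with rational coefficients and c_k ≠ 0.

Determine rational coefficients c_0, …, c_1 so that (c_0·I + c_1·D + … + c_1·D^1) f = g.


D^0 f = -x^4 - 3
D^1 f = -4x^3
matching coefficients of g against c_0 f + c_1 Df + … from the top degree down determines the c_i
solution: c_0 = -2, c_1 = 3/2

p(D) = -2·I + (3/2)·D, i.e. c_0 = -2, c_1 = 3/2


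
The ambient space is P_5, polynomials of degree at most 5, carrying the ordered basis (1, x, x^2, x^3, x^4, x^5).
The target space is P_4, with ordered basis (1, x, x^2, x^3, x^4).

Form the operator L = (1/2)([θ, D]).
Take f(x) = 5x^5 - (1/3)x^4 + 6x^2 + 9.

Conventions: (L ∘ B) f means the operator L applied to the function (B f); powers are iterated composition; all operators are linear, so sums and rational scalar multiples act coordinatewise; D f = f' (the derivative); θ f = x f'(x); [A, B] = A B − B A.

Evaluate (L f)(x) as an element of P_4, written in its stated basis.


the image equals g(x) = -(25/2)x^4 + (2/3)x^3 - 6x

D f = 25x^4 - (4/3)x^3 + 12x
θ D f = 100x^4 - 4x^3 + 12x
θ f = 25x^5 - (4/3)x^4 + 12x^2
D θ f = 125x^4 - (16/3)x^3 + 24x
[θ, D] f = -25x^4 + (4/3)x^3 - 12x
((1/2)([θ, D])) f = -(25/2)x^4 + (2/3)x^3 - 6x


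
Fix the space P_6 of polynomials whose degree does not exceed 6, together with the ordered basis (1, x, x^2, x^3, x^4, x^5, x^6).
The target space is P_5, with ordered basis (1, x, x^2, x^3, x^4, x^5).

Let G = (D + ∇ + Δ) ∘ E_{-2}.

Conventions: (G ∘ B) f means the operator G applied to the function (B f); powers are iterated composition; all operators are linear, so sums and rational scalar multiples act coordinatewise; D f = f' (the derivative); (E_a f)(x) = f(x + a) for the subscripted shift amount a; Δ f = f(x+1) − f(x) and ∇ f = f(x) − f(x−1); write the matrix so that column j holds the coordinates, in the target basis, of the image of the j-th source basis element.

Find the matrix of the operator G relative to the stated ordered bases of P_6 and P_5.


image of 1: 0
image of x: 3
image of x^2: 6x - 12
image of x^3: 9x^2 - 36x + 38
image of x^4: 12x^3 - 72x^2 + 152x - 112
image of x^5: 15x^4 - 120x^3 + 380x^2 - 560x + 322
image of x^6: 18x^5 - 180x^4 + 760x^3 - 1680x^2 + 1932x - 920
each image's coordinates form column j of the matrix

the matrix is [[0, 3, -12, 38, -112, 322, -920]; [0, 0, 6, -36, 152, -560, 1932]; [0, 0, 0, 9, -72, 380, -1680]; [0, 0, 0, 0, 12, -120, 760]; [0, 0, 0, 0, 0, 15, -180]; [0, 0, 0, 0, 0, 0, 18]] (rows listed top to bottom)


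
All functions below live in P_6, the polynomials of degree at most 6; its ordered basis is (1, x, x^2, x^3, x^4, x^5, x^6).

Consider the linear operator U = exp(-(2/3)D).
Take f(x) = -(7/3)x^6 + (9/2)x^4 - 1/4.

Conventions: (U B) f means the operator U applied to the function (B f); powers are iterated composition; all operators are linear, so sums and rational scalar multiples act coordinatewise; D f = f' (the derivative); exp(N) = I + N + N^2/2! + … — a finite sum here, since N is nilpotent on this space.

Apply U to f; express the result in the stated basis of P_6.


order-1 term: (28/3)x^5 - 12x^3
order-2 term: -(140/9)x^4 + 12x^2
order-3 term: (1120/81)x^3 - (16/3)x
order-4 term: -(560/81)x^2 + 8/9
order-5 term: (448/243)x
order-6 term: -448/2187
the series for exp(-(2/3)D) f terminates at order 6
exp(-(2/3)D) f = -(7/3)x^6 + (28/3)x^5 - (199/18)x^4 + (148/81)x^3 + (412/81)x^2 - (848/243)x + 3797/8748

the result is g(x) = -(7/3)x^6 + (28/3)x^5 - (199/18)x^4 + (148/81)x^3 + (412/81)x^2 - (848/243)x + 3797/8748


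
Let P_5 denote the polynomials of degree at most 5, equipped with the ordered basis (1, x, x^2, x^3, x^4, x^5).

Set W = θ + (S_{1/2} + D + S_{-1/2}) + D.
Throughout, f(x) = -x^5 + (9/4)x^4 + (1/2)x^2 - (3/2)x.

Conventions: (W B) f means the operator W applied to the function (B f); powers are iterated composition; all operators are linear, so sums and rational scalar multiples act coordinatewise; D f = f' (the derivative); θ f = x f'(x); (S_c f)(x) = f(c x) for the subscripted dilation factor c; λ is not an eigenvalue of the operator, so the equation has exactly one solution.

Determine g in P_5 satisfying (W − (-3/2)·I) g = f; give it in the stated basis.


the result is g(x) = -(2/13)x^5 + (394/585)x^4 - (6304/5265)x^3 + (26971/14040)x^2 - (32236/8775)x + 128944/61425

write g with unknown coordinates in the stated basis and equate coefficients in (W − (-3/2)·I) g = f
solving from the highest basis element down gives g = -(2/13)x^5 + (394/585)x^4 - (6304/5265)x^3 + (26971/14040)x^2 - (32236/8775)x + 128944/61425
check: W g = -(10/13)x^5 + (967/780)x^4 + (3152/1755)x^3 - (22291/9360)x^2 + (23461/5850)x - 64472/20475
so W g − (-3/2)·g = -x^5 + (9/4)x^4 + (1/2)x^2 - (3/2)x = f ✓


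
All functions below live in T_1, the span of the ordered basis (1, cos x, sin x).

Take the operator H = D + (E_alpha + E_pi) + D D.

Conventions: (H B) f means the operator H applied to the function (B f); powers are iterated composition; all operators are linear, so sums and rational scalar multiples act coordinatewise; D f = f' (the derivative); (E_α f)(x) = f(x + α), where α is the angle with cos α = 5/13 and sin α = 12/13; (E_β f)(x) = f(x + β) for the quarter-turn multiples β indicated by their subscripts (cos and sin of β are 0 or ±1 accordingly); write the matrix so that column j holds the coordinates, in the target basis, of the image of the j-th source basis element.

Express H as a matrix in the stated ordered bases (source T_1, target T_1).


the matrix is [[2, 0, 0]; [0, -21/13, 25/13]; [0, -25/13, -21/13]] (rows listed top to bottom)

image of 1: 2
image of cos x: -(21/13)cos x - (25/13)sin x
image of sin x: (25/13)cos x - (21/13)sin x
each image's coordinates form column j of the matrix


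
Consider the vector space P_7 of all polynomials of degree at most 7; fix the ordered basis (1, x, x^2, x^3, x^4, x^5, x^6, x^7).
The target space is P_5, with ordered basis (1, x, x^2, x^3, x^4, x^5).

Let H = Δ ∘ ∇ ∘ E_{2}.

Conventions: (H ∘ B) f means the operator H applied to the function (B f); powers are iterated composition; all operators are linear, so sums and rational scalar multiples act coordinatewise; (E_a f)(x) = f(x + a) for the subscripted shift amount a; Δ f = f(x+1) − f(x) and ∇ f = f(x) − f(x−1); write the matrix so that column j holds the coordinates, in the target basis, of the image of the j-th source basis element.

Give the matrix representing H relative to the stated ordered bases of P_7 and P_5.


image of 1: 0
image of x: 0
image of x^2: 2
image of x^3: 6x + 12
image of x^4: 12x^2 + 48x + 50
image of x^5: 20x^3 + 120x^2 + 250x + 180
image of x^6: 30x^4 + 240x^3 + 750x^2 + 1080x + 602
image of x^7: 42x^5 + 420x^4 + 1750x^3 + 3780x^2 + 4214x + 1932
each image's coordinates form column j of the matrix

the matrix is [[0, 0, 2, 12, 50, 180, 602, 1932]; [0, 0, 0, 6, 48, 250, 1080, 4214]; [0, 0, 0, 0, 12, 120, 750, 3780]; [0, 0, 0, 0, 0, 20, 240, 1750]; [0, 0, 0, 0, 0, 0, 30, 420]; [0, 0, 0, 0, 0, 0, 0, 42]] (rows listed top to bottom)


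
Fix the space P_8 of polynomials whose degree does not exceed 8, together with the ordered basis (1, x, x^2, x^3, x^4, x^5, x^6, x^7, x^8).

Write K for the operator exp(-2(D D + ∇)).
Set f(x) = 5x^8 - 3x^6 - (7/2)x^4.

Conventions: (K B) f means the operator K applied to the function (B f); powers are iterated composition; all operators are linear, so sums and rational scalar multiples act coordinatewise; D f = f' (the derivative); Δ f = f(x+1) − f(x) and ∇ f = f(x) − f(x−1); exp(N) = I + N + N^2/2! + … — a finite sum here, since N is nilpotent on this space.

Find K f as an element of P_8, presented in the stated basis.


the result is g(x) = 5x^8 - 80x^7 + 277x^6 + 596x^5 - (1587/2)x^4 - 15212x^3 + 21048x^2 + 17024x - 4453

order-1 term: -80x^7 - 280x^6 - 524x^5 + 790x^4 - 412x^3 + 232x^2 - 16x - 3
order-2 term: 560x^6 + 3360x^5 + 9620x^4 + 4880x^3 - 784x^2 - 3888x + 1310
order-3 term: -2240x^5 - 16800x^4 - 55520x^3 - 65040x^2 - 25408x + 4408
order-4 term: 5600x^4 + 44800x^3 + 144880x^2 + 176320x + 65704
order-5 term: -8960x^3 - 67200x^2 - 178624x - 144160
order-6 term: 8960x^2 + 53760x + 84928
order-7 term: -5120x - 17920
order-8 term: 1280
the series for exp(-2(D D + ∇)) f terminates at order 8
exp(-2(D D + ∇)) f = 5x^8 - 80x^7 + 277x^6 + 596x^5 - (1587/2)x^4 - 15212x^3 + 21048x^2 + 17024x - 4453


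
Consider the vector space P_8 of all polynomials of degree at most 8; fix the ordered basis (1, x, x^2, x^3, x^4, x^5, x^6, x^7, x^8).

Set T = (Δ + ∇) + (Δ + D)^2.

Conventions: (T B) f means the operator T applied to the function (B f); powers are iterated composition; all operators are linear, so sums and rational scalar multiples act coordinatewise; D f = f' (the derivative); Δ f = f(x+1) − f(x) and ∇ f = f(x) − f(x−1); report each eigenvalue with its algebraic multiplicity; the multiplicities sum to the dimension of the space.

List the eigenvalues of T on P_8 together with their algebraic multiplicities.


image of 1: 0
image of x: 2
image of x^2: 4x + 8
image of x^3: 6x^2 + 24x + 14
image of x^4: 8x^3 + 48x^2 + 56x + 22
image of x^5: 10x^4 + 80x^3 + 140x^2 + 110x + 42
image of x^6: 12x^5 + 120x^4 + 280x^3 + 330x^2 + 252x + 74
image of x^7: 14x^6 + 168x^5 + 490x^4 + 770x^3 + 882x^2 + 518x + 142
image of x^8: 16x^7 + 224x^6 + 784x^5 + 1540x^4 + 2352x^3 + 2072x^2 + 1136x + 270
the matrix is upper triangular; its diagonal is (0, 0, 0, 0, 0, 0, 0, 0, 0)
for a triangular matrix the eigenvalues are the diagonal entries, with algebraic multiplicity their repetition count

λ = 0 (multiplicity 9)


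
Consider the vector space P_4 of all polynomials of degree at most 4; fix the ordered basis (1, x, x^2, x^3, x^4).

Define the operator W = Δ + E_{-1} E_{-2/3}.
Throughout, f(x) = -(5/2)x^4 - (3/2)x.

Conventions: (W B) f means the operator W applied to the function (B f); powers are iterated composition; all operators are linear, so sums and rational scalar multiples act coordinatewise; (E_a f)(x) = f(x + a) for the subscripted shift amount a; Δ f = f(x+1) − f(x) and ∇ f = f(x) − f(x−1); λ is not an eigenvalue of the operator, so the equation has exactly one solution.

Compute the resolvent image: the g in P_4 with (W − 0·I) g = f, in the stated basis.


the result is g(x) = -(5/2)x^4 - (20/3)x^3 + (130/3)x^2 + (5159/54)x - 8296/81

write g with unknown coordinates in the stated basis and equate coefficients in (W − 0·I) g = f
solving from the highest basis element down gives g = -(5/2)x^4 - (20/3)x^3 + (130/3)x^2 + (5159/54)x - 8296/81
check: W g = -(5/2)x^4 - (3/2)x
so W g − 0·g = -(5/2)x^4 - (3/2)x = f ✓


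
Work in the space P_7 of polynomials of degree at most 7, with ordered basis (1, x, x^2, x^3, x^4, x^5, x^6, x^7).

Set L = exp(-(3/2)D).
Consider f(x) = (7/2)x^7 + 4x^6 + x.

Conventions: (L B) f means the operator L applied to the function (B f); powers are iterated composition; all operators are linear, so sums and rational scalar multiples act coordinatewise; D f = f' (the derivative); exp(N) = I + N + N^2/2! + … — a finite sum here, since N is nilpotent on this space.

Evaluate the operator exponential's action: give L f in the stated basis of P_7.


order-1 term: -(147/4)x^6 - 36x^5 - 3/2
order-2 term: (1323/8)x^5 + 135x^4
order-3 term: -(6615/16)x^4 - 270x^3
order-4 term: (19845/32)x^3 + (1215/4)x^2
order-5 term: -(35721/64)x^2 - (729/4)x
order-6 term: (35721/128)x + 729/16
order-7 term: -15309/256
the series for exp(-(3/2)D) f terminates at order 7
exp(-(3/2)D) f = (7/2)x^7 - (131/4)x^6 + (1035/8)x^5 - (4455/16)x^4 + (11205/32)x^3 - (16281/64)x^2 + (12521/128)x - 4029/256

g(x) = (7/2)x^7 - (131/4)x^6 + (1035/8)x^5 - (4455/16)x^4 + (11205/32)x^3 - (16281/64)x^2 + (12521/128)x - 4029/256


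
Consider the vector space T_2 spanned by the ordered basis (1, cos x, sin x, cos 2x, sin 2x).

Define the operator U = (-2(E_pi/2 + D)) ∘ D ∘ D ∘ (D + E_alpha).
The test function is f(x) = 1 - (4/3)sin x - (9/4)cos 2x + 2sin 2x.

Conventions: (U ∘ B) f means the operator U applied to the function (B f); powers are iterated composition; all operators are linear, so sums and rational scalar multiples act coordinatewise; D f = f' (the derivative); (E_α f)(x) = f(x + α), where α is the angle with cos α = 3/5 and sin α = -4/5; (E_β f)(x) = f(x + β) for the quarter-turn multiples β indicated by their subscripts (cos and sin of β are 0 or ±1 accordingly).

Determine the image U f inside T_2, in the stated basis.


the image equals g(x) = -(16/5)cos x + (16/15)sin x + (34/5)cos 2x - (288/5)sin 2x

D f = -(4/3)cos x + 4cos 2x + (9/2)sin 2x
E_alpha f = 1 + (16/15)cos x - (4/5)sin x - (129/100)cos 2x - (68/25)sin 2x
(D + E_alpha) f = 1 - (4/15)cos x - (4/5)sin x + (271/100)cos 2x + (89/50)sin 2x
D (D + E_alpha) f = -(4/5)cos x + (4/15)sin x + (89/25)cos 2x - (271/50)sin 2x
D D (D + E_alpha) f = (4/15)cos x + (4/5)sin x - (271/25)cos 2x - (178/25)sin 2x
E_pi/2 (D ∘ D) (D + E_alpha) f = (4/5)cos x - (4/15)sin x + (271/25)cos 2x + (178/25)sin 2x
D (D ∘ D) (D + E_alpha) f = (4/5)cos x - (4/15)sin x - (356/25)cos 2x + (542/25)sin 2x
(E_pi/2 + D) (D ∘ D) (D + E_alpha) f = (8/5)cos x - (8/15)sin x - (17/5)cos 2x + (144/5)sin 2x
(-2(E_pi/2 + D)) (D ∘ D) (D + E_alpha) f = -(16/5)cos x + (16/15)sin x + (34/5)cos 2x - (288/5)sin 2x


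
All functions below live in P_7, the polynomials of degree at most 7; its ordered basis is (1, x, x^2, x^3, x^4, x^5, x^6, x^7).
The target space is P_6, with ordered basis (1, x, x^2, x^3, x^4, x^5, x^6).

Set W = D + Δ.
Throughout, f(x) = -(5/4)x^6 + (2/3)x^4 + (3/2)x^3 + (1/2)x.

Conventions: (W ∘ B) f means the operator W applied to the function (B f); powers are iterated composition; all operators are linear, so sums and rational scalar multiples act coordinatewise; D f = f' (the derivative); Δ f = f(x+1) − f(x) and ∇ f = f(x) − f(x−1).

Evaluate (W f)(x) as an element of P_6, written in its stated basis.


D f = -(15/2)x^5 + (8/3)x^3 + (9/2)x^2 + 1/2
Δ f = -(15/2)x^5 - (75/4)x^4 - (67/3)x^3 - (41/4)x^2 - (1/3)x + 17/12
(D + Δ) f = -15x^5 - (75/4)x^4 - (59/3)x^3 - (23/4)x^2 - (1/3)x + 23/12

the result is g(x) = -15x^5 - (75/4)x^4 - (59/3)x^3 - (23/4)x^2 - (1/3)x + 23/12


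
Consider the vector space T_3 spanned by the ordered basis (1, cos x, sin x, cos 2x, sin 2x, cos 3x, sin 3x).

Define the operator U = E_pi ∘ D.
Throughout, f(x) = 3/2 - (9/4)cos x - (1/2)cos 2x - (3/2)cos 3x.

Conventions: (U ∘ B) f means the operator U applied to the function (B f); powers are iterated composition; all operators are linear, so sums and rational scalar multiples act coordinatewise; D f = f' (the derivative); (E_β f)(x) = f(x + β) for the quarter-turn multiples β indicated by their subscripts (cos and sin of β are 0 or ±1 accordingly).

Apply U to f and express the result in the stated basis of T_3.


the image equals g(x) = -(9/4)sin x + sin 2x - (9/2)sin 3x

D f = (9/4)sin x + sin 2x + (9/2)sin 3x
E_pi D f = -(9/4)sin x + sin 2x - (9/2)sin 3x


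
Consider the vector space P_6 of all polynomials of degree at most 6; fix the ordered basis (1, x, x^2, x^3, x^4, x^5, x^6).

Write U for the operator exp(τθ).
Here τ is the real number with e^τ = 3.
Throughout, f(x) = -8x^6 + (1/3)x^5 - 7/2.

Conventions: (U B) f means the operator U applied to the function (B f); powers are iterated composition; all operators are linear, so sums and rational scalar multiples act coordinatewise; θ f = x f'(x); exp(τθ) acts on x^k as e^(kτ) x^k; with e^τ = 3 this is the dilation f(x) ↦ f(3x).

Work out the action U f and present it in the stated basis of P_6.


g(x) = -5832x^6 + 81x^5 - 7/2

exp(τθ) x^k = e^(kτ) x^k; with e^τ = 3 this sends x^k to 3^k x^k
x^5 ↦ 243 x^5
x^6 ↦ 729 x^6
applying this coordinatewise to f: exp(τθ) f = -5832x^6 + 81x^5 - 7/2


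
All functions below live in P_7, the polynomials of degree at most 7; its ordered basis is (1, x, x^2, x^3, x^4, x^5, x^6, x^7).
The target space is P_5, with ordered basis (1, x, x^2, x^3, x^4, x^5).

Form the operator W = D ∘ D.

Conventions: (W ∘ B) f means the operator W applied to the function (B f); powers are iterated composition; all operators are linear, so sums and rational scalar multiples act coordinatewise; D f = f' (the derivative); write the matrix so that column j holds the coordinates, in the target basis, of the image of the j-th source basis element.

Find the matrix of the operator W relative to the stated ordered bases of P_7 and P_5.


image of 1: 0
image of x: 0
image of x^2: 2
image of x^3: 6x
image of x^4: 12x^2
image of x^5: 20x^3
image of x^6: 30x^4
image of x^7: 42x^5
each image's coordinates form column j of the matrix

the matrix is [[0, 0, 2, 0, 0, 0, 0, 0]; [0, 0, 0, 6, 0, 0, 0, 0]; [0, 0, 0, 0, 12, 0, 0, 0]; [0, 0, 0, 0, 0, 20, 0, 0]; [0, 0, 0, 0, 0, 0, 30, 0]; [0, 0, 0, 0, 0, 0, 0, 42]] (rows listed top to bottom)
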